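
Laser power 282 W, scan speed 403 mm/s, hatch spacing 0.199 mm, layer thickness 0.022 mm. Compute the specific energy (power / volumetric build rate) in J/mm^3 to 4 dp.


Build rate = 403 * 0.199 * 0.022 = 1.764334 mm^3/s
SE = 282 / 1.764334 = 159.8337 J/mm^3


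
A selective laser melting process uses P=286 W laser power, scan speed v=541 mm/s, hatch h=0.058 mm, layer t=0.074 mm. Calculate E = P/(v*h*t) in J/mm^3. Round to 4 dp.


E = 286 / (541*0.058*0.074) = 123.1712 J/mm^3


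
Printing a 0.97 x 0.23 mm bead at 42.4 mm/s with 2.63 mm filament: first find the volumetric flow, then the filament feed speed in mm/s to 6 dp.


Q = 0.97 * 0.23 * 42.4 = 9.45944 mm^3/s
A_fil = pi*(2.63/2)^2 = 5.43252056 mm^2
v_feed = 9.45944 / 5.43252056 = 1.741262 mm/s


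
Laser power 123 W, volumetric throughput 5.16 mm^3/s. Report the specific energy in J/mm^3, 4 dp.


SE = 123 / 5.16 = 23.8372 J/mm^3


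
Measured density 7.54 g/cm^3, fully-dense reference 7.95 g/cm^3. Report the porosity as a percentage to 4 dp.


Porosity = (1-7.54/7.95)*100 = 5.1572 %


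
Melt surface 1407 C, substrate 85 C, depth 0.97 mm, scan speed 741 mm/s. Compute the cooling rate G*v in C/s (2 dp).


G = (1407-85)/0.97 = 1362.88659794 C/mm
CR = 1362.88659794 * 741 = 1009898.97 C/s


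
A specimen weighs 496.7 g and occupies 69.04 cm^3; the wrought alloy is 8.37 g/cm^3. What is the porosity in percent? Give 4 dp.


rho_part = 496.7 / 69.04 = 7.19438007 g/cm^3
Porosity = (1 - 7.19438007/8.37)*100 = 14.0456 %


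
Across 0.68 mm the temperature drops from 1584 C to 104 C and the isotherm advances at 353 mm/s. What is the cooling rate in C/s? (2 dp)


G = (1584-104)/0.68 = 2176.47058824 C/mm
CR = 2176.47058824 * 353 = 768294.12 C/s


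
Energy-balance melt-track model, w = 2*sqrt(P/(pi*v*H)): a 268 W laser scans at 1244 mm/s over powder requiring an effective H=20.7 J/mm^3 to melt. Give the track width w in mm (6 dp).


w = 2*sqrt(268/(pi*1244*20.7)) = 0.115114 mm


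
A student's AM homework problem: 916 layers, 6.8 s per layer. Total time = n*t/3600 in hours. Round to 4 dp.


t = 916 * 6.8 / 3600 = 1.7302 hrs


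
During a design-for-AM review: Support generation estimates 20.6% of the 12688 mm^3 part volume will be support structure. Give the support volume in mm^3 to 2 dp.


V_support = 12688 * 0.206 = 2613.73 mm^3


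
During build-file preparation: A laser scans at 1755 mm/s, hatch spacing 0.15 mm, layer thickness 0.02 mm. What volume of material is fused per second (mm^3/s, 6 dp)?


Rate = 1755 * 0.15 * 0.02 = 5.265 mm^3/s


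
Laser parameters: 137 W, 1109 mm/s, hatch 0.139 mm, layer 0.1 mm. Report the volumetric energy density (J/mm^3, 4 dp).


E = 137 / (1109*0.139*0.1) = 8.8874 J/mm^3


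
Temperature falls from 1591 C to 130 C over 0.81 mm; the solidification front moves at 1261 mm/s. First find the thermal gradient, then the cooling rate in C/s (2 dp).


G = (1591-130)/0.81 = 1803.7037037 C/mm
CR = 1803.7037037 * 1261 = 2274470.37 C/s


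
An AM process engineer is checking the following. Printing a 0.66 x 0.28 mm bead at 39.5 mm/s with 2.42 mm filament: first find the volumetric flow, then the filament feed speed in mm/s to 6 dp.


Q = 0.66 * 0.28 * 39.5 = 7.2996 mm^3/s
A_fil = pi*(2.42/2)^2 = 4.5996058 mm^2
v_feed = 7.2996 / 4.5996058 = 1.587006 mm/s


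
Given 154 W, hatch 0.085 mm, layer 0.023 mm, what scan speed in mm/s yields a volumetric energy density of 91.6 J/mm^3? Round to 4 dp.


v = 154 / (91.6*0.085*0.023) = 859.9605 mm/s


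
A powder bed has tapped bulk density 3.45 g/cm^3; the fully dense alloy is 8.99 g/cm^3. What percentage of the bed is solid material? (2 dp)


Packing = (3.45/8.99)*100 = 38.38 %


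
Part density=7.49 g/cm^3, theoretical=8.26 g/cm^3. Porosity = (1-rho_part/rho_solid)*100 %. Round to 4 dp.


Porosity = (1-7.49/8.26)*100 = 9.322 %


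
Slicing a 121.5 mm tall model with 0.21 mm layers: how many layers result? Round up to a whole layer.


Layers = ceil(121.5/0.21) = 579


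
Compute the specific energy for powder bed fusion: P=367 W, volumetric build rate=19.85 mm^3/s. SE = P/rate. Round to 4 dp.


SE = 367 / 19.85 = 18.4887 J/mm^3


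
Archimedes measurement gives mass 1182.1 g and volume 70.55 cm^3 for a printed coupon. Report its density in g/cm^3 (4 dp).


rho = 1182.1 / 70.55 = 16.7555 g/cm^3


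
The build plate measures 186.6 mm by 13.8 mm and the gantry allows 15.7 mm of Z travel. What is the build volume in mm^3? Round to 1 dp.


V = 186.6 * 13.8 * 15.7 = 40428.8 mm^3


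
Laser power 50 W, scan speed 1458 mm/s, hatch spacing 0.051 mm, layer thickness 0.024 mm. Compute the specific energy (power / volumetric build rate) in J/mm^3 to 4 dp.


Build rate = 1458 * 0.051 * 0.024 = 1.784592 mm^3/s
SE = 50 / 1.784592 = 28.0176 J/mm^3


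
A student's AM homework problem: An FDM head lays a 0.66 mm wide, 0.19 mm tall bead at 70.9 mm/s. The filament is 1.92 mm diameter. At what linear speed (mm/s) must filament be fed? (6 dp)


Q = 0.66 * 0.19 * 70.9 = 8.89086 mm^3/s
A_fil = pi*(1.92/2)^2 = 2.89529179 mm^2
v_feed = 8.89086 / 2.89529179 = 3.070799 mm/s


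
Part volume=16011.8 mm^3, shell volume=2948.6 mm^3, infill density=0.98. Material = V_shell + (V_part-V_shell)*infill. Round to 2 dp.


V_infill = (16011.8 - 2948.6) * 0.98 = 12801.94
V_total = 2948.6 + 12801.94 = 15750.54 mm^3


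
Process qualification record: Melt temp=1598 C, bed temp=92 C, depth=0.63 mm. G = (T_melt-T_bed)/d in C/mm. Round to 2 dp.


G = (1598-92)/0.63 = 2390.48 C/mm


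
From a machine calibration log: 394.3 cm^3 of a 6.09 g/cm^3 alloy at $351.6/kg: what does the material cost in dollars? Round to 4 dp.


Mass = 394.3*6.09/1000 = 2.401287 kg
Cost = 2.401287 * 351.6 = 844.2925 $


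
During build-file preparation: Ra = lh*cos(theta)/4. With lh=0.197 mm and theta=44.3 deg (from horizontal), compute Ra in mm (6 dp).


Ra = 0.197 * cos(44.3) / 4 = 0.035248 mm


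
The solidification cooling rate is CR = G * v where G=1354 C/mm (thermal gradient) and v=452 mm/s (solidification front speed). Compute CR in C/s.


CR = 1354 * 452 = 612008 C/s


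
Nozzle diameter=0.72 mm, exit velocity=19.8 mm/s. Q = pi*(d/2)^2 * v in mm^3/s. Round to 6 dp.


A = pi*(0.72/2)^2 = 0.40715041 mm^2
Q = 0.40715041 * 19.8 = 8.061578 mm^3/s


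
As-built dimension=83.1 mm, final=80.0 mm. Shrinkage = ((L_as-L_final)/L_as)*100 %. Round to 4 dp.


Shrinkage = ((83.1-80.0)/83.1)*100 = 3.7304 %


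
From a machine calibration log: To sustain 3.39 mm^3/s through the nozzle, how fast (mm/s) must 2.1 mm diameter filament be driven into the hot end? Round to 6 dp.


A = pi*(2.1/2)^2 = 3.463606
v = 3.39 / 3.463606 = 0.978749 mm/s


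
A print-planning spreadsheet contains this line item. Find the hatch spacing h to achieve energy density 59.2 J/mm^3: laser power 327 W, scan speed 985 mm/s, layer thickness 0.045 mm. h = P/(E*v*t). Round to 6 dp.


h = 327 / (59.2*985*0.045) = 0.124617 mm


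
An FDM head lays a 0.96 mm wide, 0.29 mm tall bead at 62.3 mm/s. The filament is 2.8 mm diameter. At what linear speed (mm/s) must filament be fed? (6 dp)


Q = 0.96 * 0.29 * 62.3 = 17.34432 mm^3/s
A_fil = pi*(2.8/2)^2 = 6.1575216 mm^2
v_feed = 17.34432 / 6.1575216 = 2.81677 mm/s


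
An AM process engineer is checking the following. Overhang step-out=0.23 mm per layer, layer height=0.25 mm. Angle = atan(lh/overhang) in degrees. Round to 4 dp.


angle = atan(0.25/0.23) = 47.3859 degrees


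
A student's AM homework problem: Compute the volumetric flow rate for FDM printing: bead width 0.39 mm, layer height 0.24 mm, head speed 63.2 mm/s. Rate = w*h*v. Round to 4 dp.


Rate = 0.39 * 0.24 * 63.2 = 5.9155 mm^3/s


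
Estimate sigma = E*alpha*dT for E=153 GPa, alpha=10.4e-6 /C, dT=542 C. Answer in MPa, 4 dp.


sigma = 153*1000 * 10.4e-6 * 542 = 862.4304 MPa


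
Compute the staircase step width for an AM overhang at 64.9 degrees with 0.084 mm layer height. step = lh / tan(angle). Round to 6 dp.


step = 0.084 / tan(64.9) = 0.039348 mm


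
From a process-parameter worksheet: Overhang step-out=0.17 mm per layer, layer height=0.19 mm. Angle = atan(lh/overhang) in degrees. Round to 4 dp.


angle = atan(0.19/0.17) = 48.1798 degrees


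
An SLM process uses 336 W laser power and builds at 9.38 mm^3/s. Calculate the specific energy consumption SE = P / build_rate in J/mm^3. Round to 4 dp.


SE = 336 / 9.38 = 35.8209 J/mm^3


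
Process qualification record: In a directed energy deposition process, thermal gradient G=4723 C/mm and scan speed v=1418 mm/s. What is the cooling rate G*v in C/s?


CR = 4723 * 1418 = 6697214 C/s


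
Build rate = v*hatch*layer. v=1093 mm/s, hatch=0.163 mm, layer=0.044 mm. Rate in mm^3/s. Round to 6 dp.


Rate = 1093 * 0.163 * 0.044 = 7.838996 mm^3/s


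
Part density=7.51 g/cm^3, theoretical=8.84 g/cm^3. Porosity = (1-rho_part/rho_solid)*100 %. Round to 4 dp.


Porosity = (1-7.51/8.84)*100 = 15.0452 %


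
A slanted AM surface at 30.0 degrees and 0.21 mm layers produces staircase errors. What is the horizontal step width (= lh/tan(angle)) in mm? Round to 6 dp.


step = 0.21 / tan(30.0) = 0.363731 mm


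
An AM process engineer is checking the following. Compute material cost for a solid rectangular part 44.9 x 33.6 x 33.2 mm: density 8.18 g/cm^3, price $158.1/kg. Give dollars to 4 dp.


V = 44.9 * 33.6 * 33.2 = 50086.848 mm^3 = 50.086848 cm^3
Mass = 50.086848 * 8.18 / 1000 = 0.40971042 kg
Cost = 0.40971042 * 158.1 = 64.7752 $


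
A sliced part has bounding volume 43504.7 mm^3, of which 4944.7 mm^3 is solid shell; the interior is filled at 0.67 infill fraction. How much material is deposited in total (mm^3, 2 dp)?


V_infill = (43504.7 - 4944.7) * 0.67 = 25835.2
V_total = 4944.7 + 25835.2 = 30779.9 mm^3


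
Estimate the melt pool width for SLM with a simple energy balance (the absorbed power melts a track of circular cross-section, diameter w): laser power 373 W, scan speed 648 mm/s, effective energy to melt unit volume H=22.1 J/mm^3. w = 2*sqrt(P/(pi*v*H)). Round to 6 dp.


w = 2*sqrt(373/(pi*648*22.1)) = 0.182107 mm


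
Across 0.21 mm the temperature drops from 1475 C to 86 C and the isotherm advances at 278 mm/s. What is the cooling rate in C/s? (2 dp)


G = (1475-86)/0.21 = 6614.28571429 C/mm
CR = 6614.28571429 * 278 = 1838771.43 C/s


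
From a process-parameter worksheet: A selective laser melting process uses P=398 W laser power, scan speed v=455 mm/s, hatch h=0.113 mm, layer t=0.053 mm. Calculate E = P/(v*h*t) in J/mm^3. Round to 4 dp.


E = 398 / (455*0.113*0.053) = 146.0553 J/mm^3


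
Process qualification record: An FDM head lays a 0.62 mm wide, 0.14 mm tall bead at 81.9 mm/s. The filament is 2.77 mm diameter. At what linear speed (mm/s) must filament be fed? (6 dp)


Q = 0.62 * 0.14 * 81.9 = 7.10892 mm^3/s
A_fil = pi*(2.77/2)^2 = 6.02628157 mm^2
v_feed = 7.10892 / 6.02628157 = 1.179653 mm/s


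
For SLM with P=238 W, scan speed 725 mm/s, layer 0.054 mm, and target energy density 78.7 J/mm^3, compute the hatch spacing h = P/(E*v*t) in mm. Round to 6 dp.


h = 238 / (78.7*725*0.054) = 0.077245 mm


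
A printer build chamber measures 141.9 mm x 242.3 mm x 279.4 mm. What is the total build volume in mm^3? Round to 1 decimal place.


V = 141.9 * 242.3 * 279.4 = 9606434.2 mm^3


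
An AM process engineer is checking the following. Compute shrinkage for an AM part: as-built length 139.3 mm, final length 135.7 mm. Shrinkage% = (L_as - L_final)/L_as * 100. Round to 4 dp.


Shrinkage = ((139.3-135.7)/139.3)*100 = 2.5844 %


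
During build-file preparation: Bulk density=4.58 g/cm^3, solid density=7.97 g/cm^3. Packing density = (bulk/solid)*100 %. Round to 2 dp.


Packing = (4.58/7.97)*100 = 57.47 %


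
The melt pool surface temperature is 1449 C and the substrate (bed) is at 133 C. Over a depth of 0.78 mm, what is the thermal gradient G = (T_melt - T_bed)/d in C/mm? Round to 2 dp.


G = (1449-133)/0.78 = 1687.18 C/mm


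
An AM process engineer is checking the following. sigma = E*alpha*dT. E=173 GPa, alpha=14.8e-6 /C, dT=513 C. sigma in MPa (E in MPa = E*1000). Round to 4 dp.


sigma = 173*1000 * 14.8e-6 * 513 = 1313.4852 MPa


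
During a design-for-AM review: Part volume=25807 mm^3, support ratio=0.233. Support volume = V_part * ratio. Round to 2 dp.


V_support = 25807 * 0.233 = 6013.03 mm^3


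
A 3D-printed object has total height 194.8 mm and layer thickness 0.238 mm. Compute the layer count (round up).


Layers = ceil(194.8/0.238) = 819


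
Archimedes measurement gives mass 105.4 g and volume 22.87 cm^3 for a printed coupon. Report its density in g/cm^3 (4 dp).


rho = 105.4 / 22.87 = 4.6087 g/cm^3


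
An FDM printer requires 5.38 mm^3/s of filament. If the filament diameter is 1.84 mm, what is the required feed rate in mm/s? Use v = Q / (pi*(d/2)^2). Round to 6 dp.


A = pi*(1.84/2)^2 = 2.659044
v = 5.38 / 2.659044 = 2.023284 mm/s


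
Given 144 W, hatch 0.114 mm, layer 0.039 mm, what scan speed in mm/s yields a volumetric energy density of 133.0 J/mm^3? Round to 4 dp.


v = 144 / (133.0*0.114*0.039) = 243.5238 mm/s


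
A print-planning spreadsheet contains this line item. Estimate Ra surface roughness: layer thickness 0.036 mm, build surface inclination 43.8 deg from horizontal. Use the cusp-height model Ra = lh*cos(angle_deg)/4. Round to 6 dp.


Ra = 0.036 * cos(43.8) / 4 = 0.006496 mm


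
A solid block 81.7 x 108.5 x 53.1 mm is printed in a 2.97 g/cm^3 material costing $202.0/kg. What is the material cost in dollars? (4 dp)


V = 81.7 * 108.5 * 53.1 = 470702.295 mm^3 = 470.702295 cm^3
Mass = 470.702295 * 2.97 / 1000 = 1.39798582 kg
Cost = 1.39798582 * 202.0 = 282.3931 $


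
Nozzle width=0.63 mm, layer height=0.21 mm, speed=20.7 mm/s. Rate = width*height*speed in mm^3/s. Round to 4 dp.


Rate = 0.63 * 0.21 * 20.7 = 2.7386 mm^3/s


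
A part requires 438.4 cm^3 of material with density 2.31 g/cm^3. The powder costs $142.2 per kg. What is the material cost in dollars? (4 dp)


Mass = 438.4*2.31/1000 = 1.012704 kg
Cost = 1.012704 * 142.2 = 144.0065 $


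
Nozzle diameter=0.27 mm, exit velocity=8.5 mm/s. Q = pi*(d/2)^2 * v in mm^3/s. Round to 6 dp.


A = pi*(0.27/2)^2 = 0.05725553 mm^2
Q = 0.05725553 * 8.5 = 0.486672 mm^3/s


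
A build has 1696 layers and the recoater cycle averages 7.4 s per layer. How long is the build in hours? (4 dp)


t = 1696 * 7.4 / 3600 = 3.4862 hrs


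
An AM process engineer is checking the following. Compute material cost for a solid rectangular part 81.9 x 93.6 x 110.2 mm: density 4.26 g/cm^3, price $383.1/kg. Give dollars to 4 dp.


V = 81.9 * 93.6 * 110.2 = 844775.568 mm^3 = 844.775568 cm^3
Mass = 844.775568 * 4.26 / 1000 = 3.59874392 kg
Cost = 3.59874392 * 383.1 = 1378.6788 $


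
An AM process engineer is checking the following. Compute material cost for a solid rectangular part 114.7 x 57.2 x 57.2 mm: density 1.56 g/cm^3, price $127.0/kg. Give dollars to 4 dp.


V = 114.7 * 57.2 * 57.2 = 375280.048 mm^3 = 375.280048 cm^3
Mass = 375.280048 * 1.56 / 1000 = 0.58543687 kg
Cost = 0.58543687 * 127.0 = 74.3505 $


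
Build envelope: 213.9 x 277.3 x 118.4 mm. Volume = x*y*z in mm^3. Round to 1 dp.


V = 213.9 * 277.3 * 118.4 = 7022833.2 mm^3


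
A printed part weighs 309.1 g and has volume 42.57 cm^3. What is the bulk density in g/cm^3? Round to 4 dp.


rho = 309.1 / 42.57 = 7.261 g/cm^3


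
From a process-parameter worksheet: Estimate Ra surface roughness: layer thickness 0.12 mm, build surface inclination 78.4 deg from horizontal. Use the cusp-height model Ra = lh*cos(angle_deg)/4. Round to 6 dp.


Ra = 0.12 * cos(78.4) / 4 = 0.006032 mm


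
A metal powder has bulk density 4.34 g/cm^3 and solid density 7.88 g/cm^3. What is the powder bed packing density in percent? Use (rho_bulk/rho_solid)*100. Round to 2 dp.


Packing = (4.34/7.88)*100 = 55.08 %


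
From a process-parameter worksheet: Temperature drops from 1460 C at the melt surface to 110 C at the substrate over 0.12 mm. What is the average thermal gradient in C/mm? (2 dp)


G = (1460-110)/0.12 = 11250.0 C/mm


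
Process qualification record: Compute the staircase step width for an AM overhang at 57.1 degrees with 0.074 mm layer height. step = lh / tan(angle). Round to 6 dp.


step = 0.074 / tan(57.1) = 0.047873 mm


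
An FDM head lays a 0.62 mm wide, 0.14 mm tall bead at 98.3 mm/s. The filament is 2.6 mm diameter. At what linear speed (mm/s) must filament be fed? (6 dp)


Q = 0.62 * 0.14 * 98.3 = 8.53244 mm^3/s
A_fil = pi*(2.6/2)^2 = 5.30929158 mm^2
v_feed = 8.53244 / 5.30929158 = 1.607077 mm/s


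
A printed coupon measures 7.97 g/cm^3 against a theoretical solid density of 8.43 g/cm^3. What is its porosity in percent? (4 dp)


Porosity = (1-7.97/8.43)*100 = 5.4567 %


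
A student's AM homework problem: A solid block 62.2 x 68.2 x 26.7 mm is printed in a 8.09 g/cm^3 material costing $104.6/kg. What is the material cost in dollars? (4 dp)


V = 62.2 * 68.2 * 26.7 = 113262.468 mm^3 = 113.262468 cm^3
Mass = 113.262468 * 8.09 / 1000 = 0.91629337 kg
Cost = 0.91629337 * 104.6 = 95.8443 $


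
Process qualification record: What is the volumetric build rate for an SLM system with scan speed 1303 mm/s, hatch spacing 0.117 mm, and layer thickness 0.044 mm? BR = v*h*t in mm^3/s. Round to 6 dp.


Rate = 1303 * 0.117 * 0.044 = 6.707844 mm^3/s


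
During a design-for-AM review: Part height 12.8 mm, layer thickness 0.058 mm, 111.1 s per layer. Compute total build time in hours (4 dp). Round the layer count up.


Layers = ceil(12.8/0.058) = 221
t = 221 * 111.1 / 3600 = 6.8203 hrs


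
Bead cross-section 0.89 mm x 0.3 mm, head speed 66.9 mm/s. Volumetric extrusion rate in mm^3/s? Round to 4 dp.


Rate = 0.89 * 0.3 * 66.9 = 17.8623 mm^3/s


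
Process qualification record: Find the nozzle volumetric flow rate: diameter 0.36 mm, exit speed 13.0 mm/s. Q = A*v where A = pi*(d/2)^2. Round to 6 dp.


A = pi*(0.36/2)^2 = 0.1017876 mm^2
Q = 0.1017876 * 13.0 = 1.323239 mm^3/s


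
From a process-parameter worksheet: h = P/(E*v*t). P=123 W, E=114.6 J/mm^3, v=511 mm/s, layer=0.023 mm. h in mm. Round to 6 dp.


h = 123 / (114.6*511*0.023) = 0.091321 mm


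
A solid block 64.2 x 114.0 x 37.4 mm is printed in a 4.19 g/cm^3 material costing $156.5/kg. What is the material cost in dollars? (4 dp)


V = 64.2 * 114.0 * 37.4 = 273723.12 mm^3 = 273.72312 cm^3
Mass = 273.72312 * 4.19 / 1000 = 1.14689987 kg
Cost = 1.14689987 * 156.5 = 179.4898 $


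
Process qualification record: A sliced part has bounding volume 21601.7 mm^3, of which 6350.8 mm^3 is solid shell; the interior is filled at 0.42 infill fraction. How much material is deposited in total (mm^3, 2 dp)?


V_infill = (21601.7 - 6350.8) * 0.42 = 6405.38
V_total = 6350.8 + 6405.38 = 12756.18 mm^3


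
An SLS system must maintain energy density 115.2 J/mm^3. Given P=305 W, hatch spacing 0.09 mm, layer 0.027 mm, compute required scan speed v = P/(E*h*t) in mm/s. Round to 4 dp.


v = 305 / (115.2*0.09*0.027) = 1089.5348 mm/s


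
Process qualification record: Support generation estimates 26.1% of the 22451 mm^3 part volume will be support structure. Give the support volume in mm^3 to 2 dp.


V_support = 22451 * 0.261 = 5859.71 mm^3


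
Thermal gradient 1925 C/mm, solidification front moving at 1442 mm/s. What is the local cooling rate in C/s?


CR = 1925 * 1442 = 2775850 C/s


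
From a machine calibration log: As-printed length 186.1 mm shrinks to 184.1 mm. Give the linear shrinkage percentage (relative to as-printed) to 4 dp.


Shrinkage = ((186.1-184.1)/186.1)*100 = 1.0747 %


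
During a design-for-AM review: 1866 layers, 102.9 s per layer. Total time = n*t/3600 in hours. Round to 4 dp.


t = 1866 * 102.9 / 3600 = 53.3365 hrs


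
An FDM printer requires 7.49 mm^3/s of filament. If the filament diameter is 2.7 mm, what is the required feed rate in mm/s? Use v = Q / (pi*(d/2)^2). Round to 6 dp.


A = pi*(2.7/2)^2 = 5.725553
v = 7.49 / 5.725553 = 1.308171 mm/s


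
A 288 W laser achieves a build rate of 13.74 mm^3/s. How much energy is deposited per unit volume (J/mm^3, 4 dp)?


SE = 288 / 13.74 = 20.9607 J/mm^3


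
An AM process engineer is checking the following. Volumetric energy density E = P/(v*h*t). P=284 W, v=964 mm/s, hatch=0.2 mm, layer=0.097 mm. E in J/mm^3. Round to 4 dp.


E = 284 / (964*0.2*0.097) = 15.1859 J/mm^3


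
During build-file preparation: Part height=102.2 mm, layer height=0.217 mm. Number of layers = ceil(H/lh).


Layers = ceil(102.2/0.217) = 471


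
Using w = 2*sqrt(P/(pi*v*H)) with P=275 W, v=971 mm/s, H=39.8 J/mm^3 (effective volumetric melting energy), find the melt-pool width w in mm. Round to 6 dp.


w = 2*sqrt(275/(pi*971*39.8)) = 0.095185 mm


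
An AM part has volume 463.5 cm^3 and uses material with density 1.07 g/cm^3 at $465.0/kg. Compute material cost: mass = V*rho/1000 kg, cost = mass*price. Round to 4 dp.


Mass = 463.5*1.07/1000 = 0.495945 kg
Cost = 0.495945 * 465.0 = 230.6144 $


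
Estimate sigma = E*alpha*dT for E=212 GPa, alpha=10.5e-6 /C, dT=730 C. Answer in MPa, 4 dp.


sigma = 212*1000 * 10.5e-6 * 730 = 1624.98 MPa


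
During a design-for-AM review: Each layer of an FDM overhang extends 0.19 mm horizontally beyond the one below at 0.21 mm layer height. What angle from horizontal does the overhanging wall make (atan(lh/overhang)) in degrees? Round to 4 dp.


angle = atan(0.21/0.19) = 47.8624 degrees


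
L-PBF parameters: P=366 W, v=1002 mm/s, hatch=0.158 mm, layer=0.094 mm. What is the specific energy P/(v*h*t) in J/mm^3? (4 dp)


Build rate = 1002 * 0.158 * 0.094 = 14.881704 mm^3/s
SE = 366 / 14.881704 = 24.594 J/mm^3


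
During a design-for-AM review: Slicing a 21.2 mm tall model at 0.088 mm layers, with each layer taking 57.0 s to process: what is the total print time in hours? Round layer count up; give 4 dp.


Layers = ceil(21.2/0.088) = 241
t = 241 * 57.0 / 3600 = 3.8158 hrs


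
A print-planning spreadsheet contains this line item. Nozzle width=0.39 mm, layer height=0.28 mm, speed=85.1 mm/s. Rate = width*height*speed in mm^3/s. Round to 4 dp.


Rate = 0.39 * 0.28 * 85.1 = 9.2929 mm^3/s


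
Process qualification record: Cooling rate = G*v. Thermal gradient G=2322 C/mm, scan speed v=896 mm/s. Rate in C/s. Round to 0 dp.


CR = 2322 * 896 = 2080512 C/s


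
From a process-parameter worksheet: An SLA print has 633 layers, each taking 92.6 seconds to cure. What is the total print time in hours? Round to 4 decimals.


t = 633 * 92.6 / 3600 = 16.2822 hrs


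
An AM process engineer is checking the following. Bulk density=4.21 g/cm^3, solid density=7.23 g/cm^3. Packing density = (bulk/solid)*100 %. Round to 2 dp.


Packing = (4.21/7.23)*100 = 58.23 %


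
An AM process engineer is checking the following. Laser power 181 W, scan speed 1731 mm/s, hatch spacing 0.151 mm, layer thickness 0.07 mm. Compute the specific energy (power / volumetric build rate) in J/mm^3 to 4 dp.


Build rate = 1731 * 0.151 * 0.07 = 18.29667 mm^3/s
SE = 181 / 18.29667 = 9.8925 J/mm^3


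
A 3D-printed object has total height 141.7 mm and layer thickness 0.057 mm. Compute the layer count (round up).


Layers = ceil(141.7/0.057) = 2486


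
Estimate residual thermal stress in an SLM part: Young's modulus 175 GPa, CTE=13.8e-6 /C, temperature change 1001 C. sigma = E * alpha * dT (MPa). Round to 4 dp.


sigma = 175*1000 * 13.8e-6 * 1001 = 2417.415 MPa


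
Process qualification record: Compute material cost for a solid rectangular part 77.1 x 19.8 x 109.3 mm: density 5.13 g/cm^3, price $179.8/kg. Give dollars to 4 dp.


V = 77.1 * 19.8 * 109.3 = 166855.194 mm^3 = 166.855194 cm^3
Mass = 166.855194 * 5.13 / 1000 = 0.85596715 kg
Cost = 0.85596715 * 179.8 = 153.9029 $


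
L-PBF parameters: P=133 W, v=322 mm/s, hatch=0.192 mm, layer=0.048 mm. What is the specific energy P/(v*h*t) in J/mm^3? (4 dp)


Build rate = 322 * 0.192 * 0.048 = 2.967552 mm^3/s
SE = 133 / 2.967552 = 44.8181 J/mm^3


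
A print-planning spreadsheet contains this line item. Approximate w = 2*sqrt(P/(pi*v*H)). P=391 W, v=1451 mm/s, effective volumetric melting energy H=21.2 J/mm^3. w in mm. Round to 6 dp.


w = 2*sqrt(391/(pi*1451*21.2)) = 0.127216 mm


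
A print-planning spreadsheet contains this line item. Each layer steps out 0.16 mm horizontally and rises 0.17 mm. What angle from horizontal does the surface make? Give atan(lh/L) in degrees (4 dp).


angle = atan(0.17/0.16) = 46.7357 degrees


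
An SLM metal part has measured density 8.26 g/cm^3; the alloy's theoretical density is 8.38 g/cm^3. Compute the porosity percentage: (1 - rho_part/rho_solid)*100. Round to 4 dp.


Porosity = (1-8.26/8.38)*100 = 1.432 %


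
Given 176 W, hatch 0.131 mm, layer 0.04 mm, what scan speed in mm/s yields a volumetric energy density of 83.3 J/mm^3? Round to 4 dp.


v = 176 / (83.3*0.131*0.04) = 403.2147 mm/s


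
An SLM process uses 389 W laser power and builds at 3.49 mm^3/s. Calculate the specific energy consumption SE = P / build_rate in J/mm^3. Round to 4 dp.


SE = 389 / 3.49 = 111.4613 J/mm^3


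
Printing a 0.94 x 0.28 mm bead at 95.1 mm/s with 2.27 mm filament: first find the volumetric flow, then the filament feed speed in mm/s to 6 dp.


Q = 0.94 * 0.28 * 95.1 = 25.03032 mm^3/s
A_fil = pi*(2.27/2)^2 = 4.0470782 mm^2
v_feed = 25.03032 / 4.0470782 = 6.184788 mm/s


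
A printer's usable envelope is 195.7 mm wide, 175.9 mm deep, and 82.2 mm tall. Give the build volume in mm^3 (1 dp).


V = 195.7 * 175.9 * 82.2 = 2829622.4 mm^3


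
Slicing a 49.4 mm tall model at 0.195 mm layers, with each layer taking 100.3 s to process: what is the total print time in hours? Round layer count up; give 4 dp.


Layers = ceil(49.4/0.195) = 254
t = 254 * 100.3 / 3600 = 7.0767 hrs


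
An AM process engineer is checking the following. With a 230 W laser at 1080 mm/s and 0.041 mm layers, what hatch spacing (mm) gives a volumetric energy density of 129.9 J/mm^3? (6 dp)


h = 230 / (129.9*1080*0.041) = 0.039986 mm


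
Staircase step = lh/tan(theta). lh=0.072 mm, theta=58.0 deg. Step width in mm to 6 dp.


step = 0.072 / tan(58.0) = 0.044991 mm


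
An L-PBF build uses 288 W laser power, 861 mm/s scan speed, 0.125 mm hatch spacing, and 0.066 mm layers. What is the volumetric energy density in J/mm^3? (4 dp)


E = 288 / (861*0.125*0.066) = 40.5448 J/mm^3


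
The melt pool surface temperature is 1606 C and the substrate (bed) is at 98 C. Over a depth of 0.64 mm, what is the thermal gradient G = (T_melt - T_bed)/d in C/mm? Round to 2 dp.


G = (1606-98)/0.64 = 2356.25 C/mm


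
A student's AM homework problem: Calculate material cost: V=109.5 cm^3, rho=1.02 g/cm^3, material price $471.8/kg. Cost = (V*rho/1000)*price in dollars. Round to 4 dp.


Mass = 109.5*1.02/1000 = 0.11169 kg
Cost = 0.11169 * 471.8 = 52.6953 $


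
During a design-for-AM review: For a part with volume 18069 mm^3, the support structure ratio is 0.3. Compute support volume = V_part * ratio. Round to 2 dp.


V_support = 18069 * 0.3 = 5420.7 mm^3


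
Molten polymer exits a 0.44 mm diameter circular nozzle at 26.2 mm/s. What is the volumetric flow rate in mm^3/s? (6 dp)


A = pi*(0.44/2)^2 = 0.15205308 mm^2
Q = 0.15205308 * 26.2 = 3.983791 mm^3/s


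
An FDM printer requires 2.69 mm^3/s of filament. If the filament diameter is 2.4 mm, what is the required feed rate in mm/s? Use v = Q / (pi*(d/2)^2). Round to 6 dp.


A = pi*(2.4/2)^2 = 4.523893
v = 2.69 / 4.523893 = 0.594621 mm/s


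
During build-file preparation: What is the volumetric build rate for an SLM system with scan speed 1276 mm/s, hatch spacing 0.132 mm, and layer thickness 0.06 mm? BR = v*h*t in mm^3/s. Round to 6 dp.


Rate = 1276 * 0.132 * 0.06 = 10.10592 mm^3/s


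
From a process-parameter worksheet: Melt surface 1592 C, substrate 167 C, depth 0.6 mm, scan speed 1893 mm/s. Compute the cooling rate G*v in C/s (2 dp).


G = (1592-167)/0.6 = 2375.0 C/mm
CR = 2375.0 * 1893 = 4495875.0 C/s


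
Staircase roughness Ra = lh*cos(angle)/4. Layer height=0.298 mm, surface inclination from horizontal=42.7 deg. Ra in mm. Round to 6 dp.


Ra = 0.298 * cos(42.7) / 4 = 0.054751 mm


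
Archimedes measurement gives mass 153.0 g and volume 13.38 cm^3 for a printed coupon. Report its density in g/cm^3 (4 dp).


rho = 153.0 / 13.38 = 11.435 g/cm^3


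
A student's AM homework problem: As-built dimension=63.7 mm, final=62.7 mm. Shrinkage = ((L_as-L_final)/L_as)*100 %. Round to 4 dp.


Shrinkage = ((63.7-62.7)/63.7)*100 = 1.5699 %


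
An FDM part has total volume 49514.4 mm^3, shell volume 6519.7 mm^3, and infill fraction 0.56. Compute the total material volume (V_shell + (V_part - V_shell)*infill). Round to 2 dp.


V_infill = (49514.4 - 6519.7) * 0.56 = 24077.03
V_total = 6519.7 + 24077.03 = 30596.73 mm^3


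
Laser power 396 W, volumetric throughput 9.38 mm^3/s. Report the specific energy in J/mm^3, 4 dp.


SE = 396 / 9.38 = 42.2175 J/mm^3


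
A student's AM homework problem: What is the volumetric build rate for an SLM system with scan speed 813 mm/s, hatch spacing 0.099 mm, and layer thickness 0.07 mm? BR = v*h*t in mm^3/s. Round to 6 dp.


Rate = 813 * 0.099 * 0.07 = 5.63409 mm^3/s


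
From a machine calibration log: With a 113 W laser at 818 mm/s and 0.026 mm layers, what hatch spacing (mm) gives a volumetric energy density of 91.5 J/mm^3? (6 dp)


h = 113 / (91.5*818*0.026) = 0.058067 mm


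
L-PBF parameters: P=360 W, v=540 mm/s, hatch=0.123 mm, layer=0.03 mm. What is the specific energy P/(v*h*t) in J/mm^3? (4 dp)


Build rate = 540 * 0.123 * 0.03 = 1.9926 mm^3/s
SE = 360 / 1.9926 = 180.6685 J/mm^3


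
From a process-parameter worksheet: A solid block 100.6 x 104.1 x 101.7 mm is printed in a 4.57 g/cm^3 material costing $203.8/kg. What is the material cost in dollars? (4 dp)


V = 100.6 * 104.1 * 101.7 = 1065049.182 mm^3 = 1065.049182 cm^3
Mass = 1065.049182 * 4.57 / 1000 = 4.86727476 kg
Cost = 4.86727476 * 203.8 = 991.9506 $


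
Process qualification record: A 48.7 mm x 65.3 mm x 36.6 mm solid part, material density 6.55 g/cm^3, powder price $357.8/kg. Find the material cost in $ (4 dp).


V = 48.7 * 65.3 * 36.6 = 116392.026 mm^3 = 116.392026 cm^3
Mass = 116.392026 * 6.55 / 1000 = 0.76236777 kg
Cost = 0.76236777 * 357.8 = 272.7752 $


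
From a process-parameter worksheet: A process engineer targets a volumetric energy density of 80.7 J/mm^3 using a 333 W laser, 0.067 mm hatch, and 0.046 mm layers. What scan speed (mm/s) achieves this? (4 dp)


v = 333 / (80.7*0.067*0.046) = 1338.8689 mm/s


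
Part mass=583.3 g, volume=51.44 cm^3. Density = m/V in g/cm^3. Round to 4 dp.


rho = 583.3 / 51.44 = 11.3394 g/cm^3


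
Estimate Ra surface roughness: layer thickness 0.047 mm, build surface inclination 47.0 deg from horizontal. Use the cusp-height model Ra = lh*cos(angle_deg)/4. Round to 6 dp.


Ra = 0.047 * cos(47.0) / 4 = 0.008013 mm


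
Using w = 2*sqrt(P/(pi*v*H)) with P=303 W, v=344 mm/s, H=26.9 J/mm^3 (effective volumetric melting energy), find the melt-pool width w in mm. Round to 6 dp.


w = 2*sqrt(303/(pi*344*26.9)) = 0.204184 mm


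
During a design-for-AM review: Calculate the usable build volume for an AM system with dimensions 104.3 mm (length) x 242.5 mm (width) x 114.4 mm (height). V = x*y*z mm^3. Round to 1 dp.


V = 104.3 * 242.5 * 114.4 = 2893490.6 mm^3


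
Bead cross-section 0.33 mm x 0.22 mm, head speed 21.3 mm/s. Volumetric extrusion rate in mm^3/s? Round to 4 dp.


Rate = 0.33 * 0.22 * 21.3 = 1.5464 mm^3/s


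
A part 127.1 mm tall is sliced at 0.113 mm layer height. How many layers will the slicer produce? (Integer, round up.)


Layers = ceil(127.1/0.113) = 1125


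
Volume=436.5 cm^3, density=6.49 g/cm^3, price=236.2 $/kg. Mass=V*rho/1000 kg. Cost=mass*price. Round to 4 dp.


Mass = 436.5*6.49/1000 = 2.832885 kg
Cost = 2.832885 * 236.2 = 669.1274 $


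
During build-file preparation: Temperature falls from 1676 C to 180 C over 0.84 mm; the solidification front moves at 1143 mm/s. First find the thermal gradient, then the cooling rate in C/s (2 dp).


G = (1676-180)/0.84 = 1780.95238095 C/mm
CR = 1780.95238095 * 1143 = 2035628.57 C/s


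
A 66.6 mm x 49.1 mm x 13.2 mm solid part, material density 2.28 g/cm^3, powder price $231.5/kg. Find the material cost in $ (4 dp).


V = 66.6 * 49.1 * 13.2 = 43164.792 mm^3 = 43.164792 cm^3
Mass = 43.164792 * 2.28 / 1000 = 0.09841573 kg
Cost = 0.09841573 * 231.5 = 22.7832 $


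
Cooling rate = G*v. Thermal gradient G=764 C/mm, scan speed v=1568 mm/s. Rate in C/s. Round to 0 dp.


CR = 764 * 1568 = 1197952 C/s


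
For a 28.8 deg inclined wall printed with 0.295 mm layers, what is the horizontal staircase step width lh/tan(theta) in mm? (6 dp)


step = 0.295 / tan(28.8) = 0.536603 mm


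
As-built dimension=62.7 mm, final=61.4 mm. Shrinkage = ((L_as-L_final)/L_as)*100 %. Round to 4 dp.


Shrinkage = ((62.7-61.4)/62.7)*100 = 2.0734 %


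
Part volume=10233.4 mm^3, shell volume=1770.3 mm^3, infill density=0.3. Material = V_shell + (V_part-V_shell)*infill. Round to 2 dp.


V_infill = (10233.4 - 1770.3) * 0.3 = 2538.93
V_total = 1770.3 + 2538.93 = 4309.23 mm^3


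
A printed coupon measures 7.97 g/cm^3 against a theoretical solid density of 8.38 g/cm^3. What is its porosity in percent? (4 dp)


Porosity = (1-7.97/8.38)*100 = 4.8926 %


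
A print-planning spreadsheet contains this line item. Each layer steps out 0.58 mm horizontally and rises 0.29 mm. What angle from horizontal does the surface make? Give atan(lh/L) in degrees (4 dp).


angle = atan(0.29/0.58) = 26.5651 degrees


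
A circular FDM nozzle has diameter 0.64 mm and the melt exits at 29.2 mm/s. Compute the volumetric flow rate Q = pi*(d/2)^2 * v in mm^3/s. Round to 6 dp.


A = pi*(0.64/2)^2 = 0.32169909 mm^2
Q = 0.32169909 * 29.2 = 9.393613 mm^3/s


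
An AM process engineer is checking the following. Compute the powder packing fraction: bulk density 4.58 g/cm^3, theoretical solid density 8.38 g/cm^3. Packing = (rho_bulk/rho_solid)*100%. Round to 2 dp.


Packing = (4.58/8.38)*100 = 54.65 %


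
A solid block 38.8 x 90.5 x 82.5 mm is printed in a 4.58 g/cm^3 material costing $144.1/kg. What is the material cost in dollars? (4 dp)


V = 38.8 * 90.5 * 82.5 = 289690.5 mm^3 = 289.6905 cm^3
Mass = 289.6905 * 4.58 / 1000 = 1.32678249 kg
Cost = 1.32678249 * 144.1 = 191.1894 $


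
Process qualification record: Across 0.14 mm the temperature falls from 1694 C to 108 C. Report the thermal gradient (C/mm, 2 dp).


G = (1694-108)/0.14 = 11328.57 C/mm


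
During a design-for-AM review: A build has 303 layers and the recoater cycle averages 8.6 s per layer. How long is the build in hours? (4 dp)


t = 303 * 8.6 / 3600 = 0.7238 hrs


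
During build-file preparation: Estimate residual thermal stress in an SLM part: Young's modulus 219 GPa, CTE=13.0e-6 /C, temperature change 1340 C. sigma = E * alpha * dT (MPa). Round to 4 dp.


sigma = 219*1000 * 13.0e-6 * 1340 = 3814.98 MPa


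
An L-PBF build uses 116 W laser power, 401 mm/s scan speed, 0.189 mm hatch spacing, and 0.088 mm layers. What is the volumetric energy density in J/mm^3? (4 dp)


E = 116 / (401*0.189*0.088) = 17.3928 J/mm^3


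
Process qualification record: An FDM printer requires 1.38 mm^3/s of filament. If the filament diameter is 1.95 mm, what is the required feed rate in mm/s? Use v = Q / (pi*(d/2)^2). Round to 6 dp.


A = pi*(1.95/2)^2 = 2.986477
v = 1.38 / 2.986477 = 0.462083 mm/s


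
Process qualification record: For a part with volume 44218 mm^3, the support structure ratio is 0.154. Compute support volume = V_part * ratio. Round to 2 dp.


V_support = 44218 * 0.154 = 6809.57 mm^3


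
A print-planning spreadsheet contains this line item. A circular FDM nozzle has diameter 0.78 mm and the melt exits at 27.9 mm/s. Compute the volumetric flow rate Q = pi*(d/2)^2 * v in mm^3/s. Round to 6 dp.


A = pi*(0.78/2)^2 = 0.47783624 mm^2
Q = 0.47783624 * 27.9 = 13.331631 mm^3/s


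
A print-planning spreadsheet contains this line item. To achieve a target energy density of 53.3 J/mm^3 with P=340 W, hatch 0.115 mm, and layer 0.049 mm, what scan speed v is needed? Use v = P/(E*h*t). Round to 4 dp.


v = 340 / (53.3*0.115*0.049) = 1132.0296 mm/s


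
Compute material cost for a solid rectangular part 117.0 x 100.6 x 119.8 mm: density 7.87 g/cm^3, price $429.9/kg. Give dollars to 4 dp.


V = 117.0 * 100.6 * 119.8 = 1410069.96 mm^3 = 1410.06996 cm^3
Mass = 1410.06996 * 7.87 / 1000 = 11.09725059 kg
Cost = 11.09725059 * 429.9 = 4770.708 $


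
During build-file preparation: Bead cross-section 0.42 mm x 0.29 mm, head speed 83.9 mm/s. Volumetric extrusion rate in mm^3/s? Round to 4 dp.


Rate = 0.42 * 0.29 * 83.9 = 10.219 mm^3/s


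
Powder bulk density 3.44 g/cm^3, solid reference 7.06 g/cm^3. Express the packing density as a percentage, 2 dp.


Packing = (3.44/7.06)*100 = 48.73 %


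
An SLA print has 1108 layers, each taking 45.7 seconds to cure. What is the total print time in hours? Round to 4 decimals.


t = 1108 * 45.7 / 3600 = 14.0654 hrs


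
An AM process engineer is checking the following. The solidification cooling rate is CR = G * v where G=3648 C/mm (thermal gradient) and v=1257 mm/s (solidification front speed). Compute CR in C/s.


CR = 3648 * 1257 = 4585536 C/s


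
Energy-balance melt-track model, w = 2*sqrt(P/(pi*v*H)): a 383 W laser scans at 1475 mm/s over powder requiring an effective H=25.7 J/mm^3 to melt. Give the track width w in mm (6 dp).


w = 2*sqrt(383/(pi*1475*25.7)) = 0.113421 mm


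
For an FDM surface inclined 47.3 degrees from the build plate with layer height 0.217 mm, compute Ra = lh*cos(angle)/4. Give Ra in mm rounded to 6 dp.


Ra = 0.217 * cos(47.3) / 4 = 0.03679 mm


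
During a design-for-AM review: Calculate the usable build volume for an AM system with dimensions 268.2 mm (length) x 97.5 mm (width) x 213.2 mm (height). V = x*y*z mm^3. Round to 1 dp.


V = 268.2 * 97.5 * 213.2 = 5575073.4 mm^3


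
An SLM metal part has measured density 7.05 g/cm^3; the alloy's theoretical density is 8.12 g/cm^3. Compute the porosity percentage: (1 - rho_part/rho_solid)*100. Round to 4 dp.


Porosity = (1-7.05/8.12)*100 = 13.1773 %


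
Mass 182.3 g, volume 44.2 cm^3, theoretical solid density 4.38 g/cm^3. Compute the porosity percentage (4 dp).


rho_part = 182.3 / 44.2 = 4.12443439 g/cm^3
Porosity = (1 - 4.12443439/4.38)*100 = 5.8348 %


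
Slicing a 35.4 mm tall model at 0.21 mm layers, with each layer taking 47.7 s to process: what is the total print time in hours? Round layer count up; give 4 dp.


Layers = ceil(35.4/0.21) = 169
t = 169 * 47.7 / 3600 = 2.2393 hrs


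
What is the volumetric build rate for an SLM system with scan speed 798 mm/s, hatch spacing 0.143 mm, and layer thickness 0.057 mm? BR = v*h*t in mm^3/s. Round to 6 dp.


Rate = 798 * 0.143 * 0.057 = 6.504498 mm^3/s


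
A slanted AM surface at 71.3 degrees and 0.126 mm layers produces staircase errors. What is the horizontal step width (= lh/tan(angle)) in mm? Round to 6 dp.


step = 0.126 / tan(71.3) = 0.042649 mm


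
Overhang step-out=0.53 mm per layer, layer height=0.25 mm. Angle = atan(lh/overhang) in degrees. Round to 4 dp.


angle = atan(0.25/0.53) = 25.2532 degrees
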